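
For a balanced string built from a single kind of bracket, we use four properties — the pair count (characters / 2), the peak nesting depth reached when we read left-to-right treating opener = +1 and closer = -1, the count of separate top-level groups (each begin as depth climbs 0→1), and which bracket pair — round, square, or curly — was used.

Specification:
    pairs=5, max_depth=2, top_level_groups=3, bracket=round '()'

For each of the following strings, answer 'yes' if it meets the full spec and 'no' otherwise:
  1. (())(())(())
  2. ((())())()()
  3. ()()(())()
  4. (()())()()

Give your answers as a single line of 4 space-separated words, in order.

Answer: no no no yes

Derivation:
String 1 '(())(())(())': depth seq [1 2 1 0 1 2 1 0 1 2 1 0]
  -> pairs=6 depth=2 groups=3 -> no
String 2 '((())())()()': depth seq [1 2 3 2 1 2 1 0 1 0 1 0]
  -> pairs=6 depth=3 groups=3 -> no
String 3 '()()(())()': depth seq [1 0 1 0 1 2 1 0 1 0]
  -> pairs=5 depth=2 groups=4 -> no
String 4 '(()())()()': depth seq [1 2 1 2 1 0 1 0 1 0]
  -> pairs=5 depth=2 groups=3 -> yes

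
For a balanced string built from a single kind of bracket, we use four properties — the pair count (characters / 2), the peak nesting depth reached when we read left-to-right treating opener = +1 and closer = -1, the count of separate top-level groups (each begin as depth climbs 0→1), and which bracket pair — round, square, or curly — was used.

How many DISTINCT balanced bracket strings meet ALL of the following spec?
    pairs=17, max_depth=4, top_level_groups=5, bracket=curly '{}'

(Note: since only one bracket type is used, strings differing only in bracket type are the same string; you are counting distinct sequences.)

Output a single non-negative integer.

Spec: pairs=17 depth=4 groups=5
Count(depth <= 4) = 3468530
Count(depth <= 3) = 657920
Count(depth == 4) = 3468530 - 657920 = 2810610

Answer: 2810610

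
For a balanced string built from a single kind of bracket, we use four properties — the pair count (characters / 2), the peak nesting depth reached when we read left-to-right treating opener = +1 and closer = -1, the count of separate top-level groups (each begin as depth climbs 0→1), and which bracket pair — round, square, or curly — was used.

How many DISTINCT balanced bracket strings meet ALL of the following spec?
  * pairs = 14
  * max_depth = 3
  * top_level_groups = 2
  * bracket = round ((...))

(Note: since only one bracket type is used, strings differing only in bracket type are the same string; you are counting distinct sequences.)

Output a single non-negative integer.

Answer: 15347

Derivation:
Spec: pairs=14 depth=3 groups=2
Count(depth <= 3) = 15360
Count(depth <= 2) = 13
Count(depth == 3) = 15360 - 13 = 15347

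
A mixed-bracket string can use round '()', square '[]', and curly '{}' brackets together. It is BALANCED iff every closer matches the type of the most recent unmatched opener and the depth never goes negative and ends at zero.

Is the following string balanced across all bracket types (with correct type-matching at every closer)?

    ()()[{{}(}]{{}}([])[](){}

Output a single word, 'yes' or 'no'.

pos 0: push '('; stack = (
pos 1: ')' matches '('; pop; stack = (empty)
pos 2: push '('; stack = (
pos 3: ')' matches '('; pop; stack = (empty)
pos 4: push '['; stack = [
pos 5: push '{'; stack = [{
pos 6: push '{'; stack = [{{
pos 7: '}' matches '{'; pop; stack = [{
pos 8: push '('; stack = [{(
pos 9: saw closer '}' but top of stack is '(' (expected ')') → INVALID
Verdict: type mismatch at position 9: '}' closes '(' → no

Answer: no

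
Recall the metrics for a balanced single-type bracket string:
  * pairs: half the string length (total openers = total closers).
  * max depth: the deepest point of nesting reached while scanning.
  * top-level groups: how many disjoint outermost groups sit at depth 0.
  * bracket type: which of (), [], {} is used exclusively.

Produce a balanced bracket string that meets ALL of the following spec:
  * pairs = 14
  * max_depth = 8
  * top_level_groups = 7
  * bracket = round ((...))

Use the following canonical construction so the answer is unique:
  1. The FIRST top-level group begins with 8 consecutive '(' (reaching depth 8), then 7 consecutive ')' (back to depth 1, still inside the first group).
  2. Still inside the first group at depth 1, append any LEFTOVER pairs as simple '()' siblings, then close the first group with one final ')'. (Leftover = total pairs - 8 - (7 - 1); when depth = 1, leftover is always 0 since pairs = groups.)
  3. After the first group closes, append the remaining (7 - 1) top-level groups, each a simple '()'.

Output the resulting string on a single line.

Answer: (((((((())))))))()()()()()()

Derivation:
Spec: pairs=14 depth=8 groups=7
Leftover pairs = 14 - 8 - (7-1) = 0
First group: deep chain of depth 8 + 0 sibling pairs
Remaining 6 groups: simple '()' each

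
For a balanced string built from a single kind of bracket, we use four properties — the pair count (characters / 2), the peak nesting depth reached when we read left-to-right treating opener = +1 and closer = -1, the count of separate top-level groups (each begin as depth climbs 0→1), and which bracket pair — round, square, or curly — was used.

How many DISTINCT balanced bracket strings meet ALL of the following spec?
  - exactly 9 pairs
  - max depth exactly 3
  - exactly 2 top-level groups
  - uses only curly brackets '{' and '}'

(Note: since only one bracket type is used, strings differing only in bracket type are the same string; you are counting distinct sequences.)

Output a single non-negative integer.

Spec: pairs=9 depth=3 groups=2
Count(depth <= 3) = 320
Count(depth <= 2) = 8
Count(depth == 3) = 320 - 8 = 312

Answer: 312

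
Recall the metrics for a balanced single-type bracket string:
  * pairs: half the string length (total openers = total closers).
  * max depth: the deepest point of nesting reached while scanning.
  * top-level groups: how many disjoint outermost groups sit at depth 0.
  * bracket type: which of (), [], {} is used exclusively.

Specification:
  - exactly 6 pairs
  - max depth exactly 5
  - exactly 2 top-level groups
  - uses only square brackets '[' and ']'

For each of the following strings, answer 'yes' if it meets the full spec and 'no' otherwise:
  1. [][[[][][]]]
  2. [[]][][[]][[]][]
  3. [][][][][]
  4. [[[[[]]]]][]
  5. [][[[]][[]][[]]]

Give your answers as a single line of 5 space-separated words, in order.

Answer: no no no yes no

Derivation:
String 1 '[][[[][][]]]': depth seq [1 0 1 2 3 2 3 2 3 2 1 0]
  -> pairs=6 depth=3 groups=2 -> no
String 2 '[[]][][[]][[]][]': depth seq [1 2 1 0 1 0 1 2 1 0 1 2 1 0 1 0]
  -> pairs=8 depth=2 groups=5 -> no
String 3 '[][][][][]': depth seq [1 0 1 0 1 0 1 0 1 0]
  -> pairs=5 depth=1 groups=5 -> no
String 4 '[[[[[]]]]][]': depth seq [1 2 3 4 5 4 3 2 1 0 1 0]
  -> pairs=6 depth=5 groups=2 -> yes
String 5 '[][[[]][[]][[]]]': depth seq [1 0 1 2 3 2 1 2 3 2 1 2 3 2 1 0]
  -> pairs=8 depth=3 groups=2 -> no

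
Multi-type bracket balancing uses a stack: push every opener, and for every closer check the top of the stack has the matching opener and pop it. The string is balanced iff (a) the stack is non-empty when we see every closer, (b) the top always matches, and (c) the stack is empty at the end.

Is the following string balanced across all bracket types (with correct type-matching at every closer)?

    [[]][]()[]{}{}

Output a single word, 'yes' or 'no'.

Answer: yes

Derivation:
pos 0: push '['; stack = [
pos 1: push '['; stack = [[
pos 2: ']' matches '['; pop; stack = [
pos 3: ']' matches '['; pop; stack = (empty)
pos 4: push '['; stack = [
pos 5: ']' matches '['; pop; stack = (empty)
pos 6: push '('; stack = (
pos 7: ')' matches '('; pop; stack = (empty)
pos 8: push '['; stack = [
pos 9: ']' matches '['; pop; stack = (empty)
pos 10: push '{'; stack = {
pos 11: '}' matches '{'; pop; stack = (empty)
pos 12: push '{'; stack = {
pos 13: '}' matches '{'; pop; stack = (empty)
end: stack empty → VALID
Verdict: properly nested → yes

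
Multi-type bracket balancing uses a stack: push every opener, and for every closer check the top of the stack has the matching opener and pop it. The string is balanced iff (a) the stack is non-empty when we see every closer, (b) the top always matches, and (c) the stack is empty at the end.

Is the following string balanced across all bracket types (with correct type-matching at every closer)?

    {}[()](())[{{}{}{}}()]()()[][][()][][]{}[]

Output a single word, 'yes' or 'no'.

Answer: yes

Derivation:
pos 0: push '{'; stack = {
pos 1: '}' matches '{'; pop; stack = (empty)
pos 2: push '['; stack = [
pos 3: push '('; stack = [(
pos 4: ')' matches '('; pop; stack = [
pos 5: ']' matches '['; pop; stack = (empty)
pos 6: push '('; stack = (
pos 7: push '('; stack = ((
pos 8: ')' matches '('; pop; stack = (
pos 9: ')' matches '('; pop; stack = (empty)
pos 10: push '['; stack = [
pos 11: push '{'; stack = [{
pos 12: push '{'; stack = [{{
pos 13: '}' matches '{'; pop; stack = [{
pos 14: push '{'; stack = [{{
pos 15: '}' matches '{'; pop; stack = [{
pos 16: push '{'; stack = [{{
pos 17: '}' matches '{'; pop; stack = [{
pos 18: '}' matches '{'; pop; stack = [
pos 19: push '('; stack = [(
pos 20: ')' matches '('; pop; stack = [
pos 21: ']' matches '['; pop; stack = (empty)
pos 22: push '('; stack = (
pos 23: ')' matches '('; pop; stack = (empty)
pos 24: push '('; stack = (
pos 25: ')' matches '('; pop; stack = (empty)
pos 26: push '['; stack = [
pos 27: ']' matches '['; pop; stack = (empty)
pos 28: push '['; stack = [
pos 29: ']' matches '['; pop; stack = (empty)
pos 30: push '['; stack = [
pos 31: push '('; stack = [(
pos 32: ')' matches '('; pop; stack = [
pos 33: ']' matches '['; pop; stack = (empty)
pos 34: push '['; stack = [
pos 35: ']' matches '['; pop; stack = (empty)
pos 36: push '['; stack = [
pos 37: ']' matches '['; pop; stack = (empty)
pos 38: push '{'; stack = {
pos 39: '}' matches '{'; pop; stack = (empty)
pos 40: push '['; stack = [
pos 41: ']' matches '['; pop; stack = (empty)
end: stack empty → VALID
Verdict: properly nested → yes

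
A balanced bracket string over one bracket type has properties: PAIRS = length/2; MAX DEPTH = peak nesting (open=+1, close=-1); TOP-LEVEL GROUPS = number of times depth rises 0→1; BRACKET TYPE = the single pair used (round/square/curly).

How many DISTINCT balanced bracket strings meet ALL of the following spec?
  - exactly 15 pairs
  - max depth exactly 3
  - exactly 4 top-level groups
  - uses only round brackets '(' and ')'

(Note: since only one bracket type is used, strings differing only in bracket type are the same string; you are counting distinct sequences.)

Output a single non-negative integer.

Spec: pairs=15 depth=3 groups=4
Count(depth <= 3) = 96256
Count(depth <= 2) = 364
Count(depth == 3) = 96256 - 364 = 95892

Answer: 95892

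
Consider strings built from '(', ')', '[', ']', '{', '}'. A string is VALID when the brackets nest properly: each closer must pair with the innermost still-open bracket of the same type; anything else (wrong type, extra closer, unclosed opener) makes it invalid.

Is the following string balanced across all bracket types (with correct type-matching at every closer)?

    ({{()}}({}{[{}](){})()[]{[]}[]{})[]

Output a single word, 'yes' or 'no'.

pos 0: push '('; stack = (
pos 1: push '{'; stack = ({
pos 2: push '{'; stack = ({{
pos 3: push '('; stack = ({{(
pos 4: ')' matches '('; pop; stack = ({{
pos 5: '}' matches '{'; pop; stack = ({
pos 6: '}' matches '{'; pop; stack = (
pos 7: push '('; stack = ((
pos 8: push '{'; stack = (({
pos 9: '}' matches '{'; pop; stack = ((
pos 10: push '{'; stack = (({
pos 11: push '['; stack = (({[
pos 12: push '{'; stack = (({[{
pos 13: '}' matches '{'; pop; stack = (({[
pos 14: ']' matches '['; pop; stack = (({
pos 15: push '('; stack = (({(
pos 16: ')' matches '('; pop; stack = (({
pos 17: push '{'; stack = (({{
pos 18: '}' matches '{'; pop; stack = (({
pos 19: saw closer ')' but top of stack is '{' (expected '}') → INVALID
Verdict: type mismatch at position 19: ')' closes '{' → no

Answer: no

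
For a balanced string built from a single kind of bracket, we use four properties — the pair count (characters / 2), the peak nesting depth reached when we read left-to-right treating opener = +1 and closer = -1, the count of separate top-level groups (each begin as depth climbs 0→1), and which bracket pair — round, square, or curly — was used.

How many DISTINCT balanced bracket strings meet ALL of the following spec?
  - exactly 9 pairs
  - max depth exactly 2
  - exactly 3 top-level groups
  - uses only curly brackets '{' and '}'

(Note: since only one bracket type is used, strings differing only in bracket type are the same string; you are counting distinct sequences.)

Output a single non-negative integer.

Answer: 28

Derivation:
Spec: pairs=9 depth=2 groups=3
Count(depth <= 2) = 28
Count(depth <= 1) = 0
Count(depth == 2) = 28 - 0 = 28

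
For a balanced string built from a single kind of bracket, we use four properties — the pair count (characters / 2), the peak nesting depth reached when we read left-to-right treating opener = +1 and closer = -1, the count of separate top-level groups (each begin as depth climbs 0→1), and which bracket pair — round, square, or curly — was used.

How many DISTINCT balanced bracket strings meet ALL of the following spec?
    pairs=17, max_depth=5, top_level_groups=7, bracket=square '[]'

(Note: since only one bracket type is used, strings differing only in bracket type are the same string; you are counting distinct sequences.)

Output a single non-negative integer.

Answer: 520919

Derivation:
Spec: pairs=17 depth=5 groups=7
Count(depth <= 5) = 1917846
Count(depth <= 4) = 1396927
Count(depth == 5) = 1917846 - 1396927 = 520919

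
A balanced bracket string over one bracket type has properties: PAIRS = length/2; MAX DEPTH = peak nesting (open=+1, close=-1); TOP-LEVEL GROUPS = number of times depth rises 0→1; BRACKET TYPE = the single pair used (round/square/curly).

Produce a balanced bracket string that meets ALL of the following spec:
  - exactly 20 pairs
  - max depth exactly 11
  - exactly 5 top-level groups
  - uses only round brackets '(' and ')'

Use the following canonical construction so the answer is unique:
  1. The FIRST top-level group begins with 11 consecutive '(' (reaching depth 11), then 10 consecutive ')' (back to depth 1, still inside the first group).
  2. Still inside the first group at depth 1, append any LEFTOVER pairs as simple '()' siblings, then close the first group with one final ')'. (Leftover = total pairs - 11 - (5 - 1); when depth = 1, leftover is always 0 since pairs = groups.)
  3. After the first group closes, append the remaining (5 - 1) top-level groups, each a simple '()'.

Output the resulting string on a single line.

Answer: ((((((((((())))))))))()()()()())()()()()

Derivation:
Spec: pairs=20 depth=11 groups=5
Leftover pairs = 20 - 11 - (5-1) = 5
First group: deep chain of depth 11 + 5 sibling pairs
Remaining 4 groups: simple '()' each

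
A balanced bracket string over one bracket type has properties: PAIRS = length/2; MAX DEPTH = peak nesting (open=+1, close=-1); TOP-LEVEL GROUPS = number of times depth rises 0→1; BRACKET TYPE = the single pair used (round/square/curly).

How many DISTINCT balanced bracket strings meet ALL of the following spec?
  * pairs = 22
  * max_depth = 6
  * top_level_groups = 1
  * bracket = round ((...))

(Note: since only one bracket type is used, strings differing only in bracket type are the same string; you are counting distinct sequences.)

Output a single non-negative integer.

Spec: pairs=22 depth=6 groups=1
Count(depth <= 6) = 5926246929
Count(depth <= 5) = 1743392201
Count(depth == 6) = 5926246929 - 1743392201 = 4182854728

Answer: 4182854728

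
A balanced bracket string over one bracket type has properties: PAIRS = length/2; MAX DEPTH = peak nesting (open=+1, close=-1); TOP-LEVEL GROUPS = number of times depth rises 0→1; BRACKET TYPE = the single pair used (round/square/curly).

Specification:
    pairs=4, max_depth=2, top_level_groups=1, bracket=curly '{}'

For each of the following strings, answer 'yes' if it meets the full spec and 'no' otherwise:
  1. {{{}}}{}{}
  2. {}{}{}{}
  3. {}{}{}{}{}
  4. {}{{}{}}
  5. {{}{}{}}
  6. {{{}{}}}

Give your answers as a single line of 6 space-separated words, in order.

String 1 '{{{}}}{}{}': depth seq [1 2 3 2 1 0 1 0 1 0]
  -> pairs=5 depth=3 groups=3 -> no
String 2 '{}{}{}{}': depth seq [1 0 1 0 1 0 1 0]
  -> pairs=4 depth=1 groups=4 -> no
String 3 '{}{}{}{}{}': depth seq [1 0 1 0 1 0 1 0 1 0]
  -> pairs=5 depth=1 groups=5 -> no
String 4 '{}{{}{}}': depth seq [1 0 1 2 1 2 1 0]
  -> pairs=4 depth=2 groups=2 -> no
String 5 '{{}{}{}}': depth seq [1 2 1 2 1 2 1 0]
  -> pairs=4 depth=2 groups=1 -> yes
String 6 '{{{}{}}}': depth seq [1 2 3 2 3 2 1 0]
  -> pairs=4 depth=3 groups=1 -> no

Answer: no no no no yes no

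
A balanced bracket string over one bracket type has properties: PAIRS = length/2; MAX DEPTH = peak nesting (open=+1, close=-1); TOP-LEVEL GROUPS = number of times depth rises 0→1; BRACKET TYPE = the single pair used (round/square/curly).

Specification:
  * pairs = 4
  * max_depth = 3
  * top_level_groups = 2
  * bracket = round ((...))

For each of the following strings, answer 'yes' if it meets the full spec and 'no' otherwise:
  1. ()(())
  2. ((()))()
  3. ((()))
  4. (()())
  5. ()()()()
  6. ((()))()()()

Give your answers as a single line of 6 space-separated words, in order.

String 1 '()(())': depth seq [1 0 1 2 1 0]
  -> pairs=3 depth=2 groups=2 -> no
String 2 '((()))()': depth seq [1 2 3 2 1 0 1 0]
  -> pairs=4 depth=3 groups=2 -> yes
String 3 '((()))': depth seq [1 2 3 2 1 0]
  -> pairs=3 depth=3 groups=1 -> no
String 4 '(()())': depth seq [1 2 1 2 1 0]
  -> pairs=3 depth=2 groups=1 -> no
String 5 '()()()()': depth seq [1 0 1 0 1 0 1 0]
  -> pairs=4 depth=1 groups=4 -> no
String 6 '((()))()()()': depth seq [1 2 3 2 1 0 1 0 1 0 1 0]
  -> pairs=6 depth=3 groups=4 -> no

Answer: no yes no no no no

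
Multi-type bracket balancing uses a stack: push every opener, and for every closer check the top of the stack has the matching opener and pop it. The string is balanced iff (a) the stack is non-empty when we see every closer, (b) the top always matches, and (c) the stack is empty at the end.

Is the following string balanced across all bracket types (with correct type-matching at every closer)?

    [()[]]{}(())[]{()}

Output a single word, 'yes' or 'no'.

pos 0: push '['; stack = [
pos 1: push '('; stack = [(
pos 2: ')' matches '('; pop; stack = [
pos 3: push '['; stack = [[
pos 4: ']' matches '['; pop; stack = [
pos 5: ']' matches '['; pop; stack = (empty)
pos 6: push '{'; stack = {
pos 7: '}' matches '{'; pop; stack = (empty)
pos 8: push '('; stack = (
pos 9: push '('; stack = ((
pos 10: ')' matches '('; pop; stack = (
pos 11: ')' matches '('; pop; stack = (empty)
pos 12: push '['; stack = [
pos 13: ']' matches '['; pop; stack = (empty)
pos 14: push '{'; stack = {
pos 15: push '('; stack = {(
pos 16: ')' matches '('; pop; stack = {
pos 17: '}' matches '{'; pop; stack = (empty)
end: stack empty → VALID
Verdict: properly nested → yes

Answer: yes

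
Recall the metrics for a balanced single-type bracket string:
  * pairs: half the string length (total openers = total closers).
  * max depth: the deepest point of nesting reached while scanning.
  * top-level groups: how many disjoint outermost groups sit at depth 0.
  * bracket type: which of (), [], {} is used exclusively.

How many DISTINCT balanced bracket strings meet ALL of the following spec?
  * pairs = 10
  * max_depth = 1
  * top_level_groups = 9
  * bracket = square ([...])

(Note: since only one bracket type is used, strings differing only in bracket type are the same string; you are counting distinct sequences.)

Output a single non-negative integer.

Spec: pairs=10 depth=1 groups=9
Count(depth <= 1) = 0
Count(depth <= 0) = 0
Count(depth == 1) = 0 - 0 = 0

Answer: 0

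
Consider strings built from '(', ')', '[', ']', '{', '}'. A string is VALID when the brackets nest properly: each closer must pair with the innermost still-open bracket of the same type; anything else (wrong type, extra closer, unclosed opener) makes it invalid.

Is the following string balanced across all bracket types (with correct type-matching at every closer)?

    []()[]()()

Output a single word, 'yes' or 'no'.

pos 0: push '['; stack = [
pos 1: ']' matches '['; pop; stack = (empty)
pos 2: push '('; stack = (
pos 3: ')' matches '('; pop; stack = (empty)
pos 4: push '['; stack = [
pos 5: ']' matches '['; pop; stack = (empty)
pos 6: push '('; stack = (
pos 7: ')' matches '('; pop; stack = (empty)
pos 8: push '('; stack = (
pos 9: ')' matches '('; pop; stack = (empty)
end: stack empty → VALID
Verdict: properly nested → yes

Answer: yes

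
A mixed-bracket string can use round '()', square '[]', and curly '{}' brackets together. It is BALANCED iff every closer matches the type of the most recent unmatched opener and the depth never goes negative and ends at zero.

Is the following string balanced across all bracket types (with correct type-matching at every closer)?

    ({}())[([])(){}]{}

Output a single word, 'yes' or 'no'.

Answer: yes

Derivation:
pos 0: push '('; stack = (
pos 1: push '{'; stack = ({
pos 2: '}' matches '{'; pop; stack = (
pos 3: push '('; stack = ((
pos 4: ')' matches '('; pop; stack = (
pos 5: ')' matches '('; pop; stack = (empty)
pos 6: push '['; stack = [
pos 7: push '('; stack = [(
pos 8: push '['; stack = [([
pos 9: ']' matches '['; pop; stack = [(
pos 10: ')' matches '('; pop; stack = [
pos 11: push '('; stack = [(
pos 12: ')' matches '('; pop; stack = [
pos 13: push '{'; stack = [{
pos 14: '}' matches '{'; pop; stack = [
pos 15: ']' matches '['; pop; stack = (empty)
pos 16: push '{'; stack = {
pos 17: '}' matches '{'; pop; stack = (empty)
end: stack empty → VALID
Verdict: properly nested → yes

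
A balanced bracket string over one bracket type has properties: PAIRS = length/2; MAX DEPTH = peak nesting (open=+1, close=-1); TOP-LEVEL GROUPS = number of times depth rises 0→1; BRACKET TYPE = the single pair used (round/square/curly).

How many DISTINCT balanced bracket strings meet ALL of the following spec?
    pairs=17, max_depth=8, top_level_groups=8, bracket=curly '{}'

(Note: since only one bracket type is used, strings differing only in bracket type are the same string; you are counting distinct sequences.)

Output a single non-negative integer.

Spec: pairs=17 depth=8 groups=8
Count(depth <= 8) = 961216
Count(depth <= 7) = 959392
Count(depth == 8) = 961216 - 959392 = 1824

Answer: 1824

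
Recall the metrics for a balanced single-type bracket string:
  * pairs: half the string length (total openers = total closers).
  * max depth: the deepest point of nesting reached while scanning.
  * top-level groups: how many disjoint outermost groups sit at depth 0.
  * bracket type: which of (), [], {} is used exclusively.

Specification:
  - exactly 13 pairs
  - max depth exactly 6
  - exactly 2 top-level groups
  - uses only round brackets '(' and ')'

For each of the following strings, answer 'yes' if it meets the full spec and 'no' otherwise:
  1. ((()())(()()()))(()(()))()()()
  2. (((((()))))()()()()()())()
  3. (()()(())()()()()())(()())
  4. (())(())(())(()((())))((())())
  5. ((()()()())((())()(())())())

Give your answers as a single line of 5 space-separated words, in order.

String 1 '((()())(()()()))(()(()))()()()': depth seq [1 2 3 2 3 2 1 2 3 2 3 2 3 2 1 0 1 2 1 2 3 2 1 0 1 0 1 0 1 0]
  -> pairs=15 depth=3 groups=5 -> no
String 2 '(((((()))))()()()()()())()': depth seq [1 2 3 4 5 6 5 4 3 2 1 2 1 2 1 2 1 2 1 2 1 2 1 0 1 0]
  -> pairs=13 depth=6 groups=2 -> yes
String 3 '(()()(())()()()()())(()())': depth seq [1 2 1 2 1 2 3 2 1 2 1 2 1 2 1 2 1 2 1 0 1 2 1 2 1 0]
  -> pairs=13 depth=3 groups=2 -> no
String 4 '(())(())(())(()((())))((())())': depth seq [1 2 1 0 1 2 1 0 1 2 1 0 1 2 1 2 3 4 3 2 1 0 1 2 3 2 1 2 1 0]
  -> pairs=15 depth=4 groups=5 -> no
String 5 '((()()()())((())()(())())())': depth seq [1 2 3 2 3 2 3 2 3 2 1 2 3 4 3 2 3 2 3 4 3 2 3 2 1 2 1 0]
  -> pairs=14 depth=4 groups=1 -> no

Answer: no yes no no no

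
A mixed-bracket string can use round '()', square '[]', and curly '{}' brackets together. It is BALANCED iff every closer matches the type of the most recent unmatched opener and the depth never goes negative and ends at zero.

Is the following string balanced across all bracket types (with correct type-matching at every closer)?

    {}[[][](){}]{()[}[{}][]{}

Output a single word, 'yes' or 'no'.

pos 0: push '{'; stack = {
pos 1: '}' matches '{'; pop; stack = (empty)
pos 2: push '['; stack = [
pos 3: push '['; stack = [[
pos 4: ']' matches '['; pop; stack = [
pos 5: push '['; stack = [[
pos 6: ']' matches '['; pop; stack = [
pos 7: push '('; stack = [(
pos 8: ')' matches '('; pop; stack = [
pos 9: push '{'; stack = [{
pos 10: '}' matches '{'; pop; stack = [
pos 11: ']' matches '['; pop; stack = (empty)
pos 12: push '{'; stack = {
pos 13: push '('; stack = {(
pos 14: ')' matches '('; pop; stack = {
pos 15: push '['; stack = {[
pos 16: saw closer '}' but top of stack is '[' (expected ']') → INVALID
Verdict: type mismatch at position 16: '}' closes '[' → no

Answer: no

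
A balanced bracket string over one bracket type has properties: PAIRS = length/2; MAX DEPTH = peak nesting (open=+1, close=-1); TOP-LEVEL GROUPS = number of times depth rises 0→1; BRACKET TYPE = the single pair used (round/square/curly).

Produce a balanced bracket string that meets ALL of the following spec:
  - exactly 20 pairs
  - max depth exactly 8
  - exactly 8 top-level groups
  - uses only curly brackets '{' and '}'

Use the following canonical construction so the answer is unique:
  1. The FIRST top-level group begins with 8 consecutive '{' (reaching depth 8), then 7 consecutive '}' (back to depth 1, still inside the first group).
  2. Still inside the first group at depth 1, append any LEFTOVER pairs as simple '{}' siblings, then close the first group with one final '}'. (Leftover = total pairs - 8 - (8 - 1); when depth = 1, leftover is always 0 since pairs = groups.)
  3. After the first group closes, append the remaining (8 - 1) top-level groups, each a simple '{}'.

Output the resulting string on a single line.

Answer: {{{{{{{{}}}}}}}{}{}{}{}{}}{}{}{}{}{}{}{}

Derivation:
Spec: pairs=20 depth=8 groups=8
Leftover pairs = 20 - 8 - (8-1) = 5
First group: deep chain of depth 8 + 5 sibling pairs
Remaining 7 groups: simple '{}' each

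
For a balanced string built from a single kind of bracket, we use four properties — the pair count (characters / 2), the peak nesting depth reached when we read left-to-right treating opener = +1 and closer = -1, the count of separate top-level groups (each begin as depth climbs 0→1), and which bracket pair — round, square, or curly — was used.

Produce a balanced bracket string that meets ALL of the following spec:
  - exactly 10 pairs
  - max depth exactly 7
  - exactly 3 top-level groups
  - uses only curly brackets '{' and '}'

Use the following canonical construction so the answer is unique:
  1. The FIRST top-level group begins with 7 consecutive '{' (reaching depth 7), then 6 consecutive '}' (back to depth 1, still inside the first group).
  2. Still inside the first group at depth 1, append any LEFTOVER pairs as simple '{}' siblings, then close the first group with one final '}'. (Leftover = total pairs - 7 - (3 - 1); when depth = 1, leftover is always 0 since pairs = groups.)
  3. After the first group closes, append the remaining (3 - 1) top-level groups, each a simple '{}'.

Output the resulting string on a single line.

Spec: pairs=10 depth=7 groups=3
Leftover pairs = 10 - 7 - (3-1) = 1
First group: deep chain of depth 7 + 1 sibling pairs
Remaining 2 groups: simple '{}' each

Answer: {{{{{{{}}}}}}{}}{}{}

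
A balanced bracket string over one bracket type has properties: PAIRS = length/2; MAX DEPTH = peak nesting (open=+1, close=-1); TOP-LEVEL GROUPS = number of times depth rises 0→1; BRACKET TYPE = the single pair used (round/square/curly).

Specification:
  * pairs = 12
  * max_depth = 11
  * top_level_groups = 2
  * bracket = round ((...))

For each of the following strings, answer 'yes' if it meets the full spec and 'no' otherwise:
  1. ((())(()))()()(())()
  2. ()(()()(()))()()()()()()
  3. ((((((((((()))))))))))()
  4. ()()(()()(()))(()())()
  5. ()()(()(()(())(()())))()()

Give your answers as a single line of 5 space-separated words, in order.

String 1 '((())(()))()()(())()': depth seq [1 2 3 2 1 2 3 2 1 0 1 0 1 0 1 2 1 0 1 0]
  -> pairs=10 depth=3 groups=5 -> no
String 2 '()(()()(()))()()()()()()': depth seq [1 0 1 2 1 2 1 2 3 2 1 0 1 0 1 0 1 0 1 0 1 0 1 0]
  -> pairs=12 depth=3 groups=8 -> no
String 3 '((((((((((()))))))))))()': depth seq [1 2 3 4 5 6 7 8 9 10 11 10 9 8 7 6 5 4 3 2 1 0 1 0]
  -> pairs=12 depth=11 groups=2 -> yes
String 4 '()()(()()(()))(()())()': depth seq [1 0 1 0 1 2 1 2 1 2 3 2 1 0 1 2 1 2 1 0 1 0]
  -> pairs=11 depth=3 groups=5 -> no
String 5 '()()(()(()(())(()())))()()': depth seq [1 0 1 0 1 2 1 2 3 2 3 4 3 2 3 4 3 4 3 2 1 0 1 0 1 0]
  -> pairs=13 depth=4 groups=5 -> no

Answer: no no yes no no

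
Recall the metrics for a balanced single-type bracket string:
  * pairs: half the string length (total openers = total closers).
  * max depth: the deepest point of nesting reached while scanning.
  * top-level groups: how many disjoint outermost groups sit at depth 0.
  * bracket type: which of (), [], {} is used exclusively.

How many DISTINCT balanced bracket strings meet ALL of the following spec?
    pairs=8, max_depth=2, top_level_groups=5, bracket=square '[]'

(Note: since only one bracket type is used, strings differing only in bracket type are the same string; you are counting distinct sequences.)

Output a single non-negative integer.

Spec: pairs=8 depth=2 groups=5
Count(depth <= 2) = 35
Count(depth <= 1) = 0
Count(depth == 2) = 35 - 0 = 35

Answer: 35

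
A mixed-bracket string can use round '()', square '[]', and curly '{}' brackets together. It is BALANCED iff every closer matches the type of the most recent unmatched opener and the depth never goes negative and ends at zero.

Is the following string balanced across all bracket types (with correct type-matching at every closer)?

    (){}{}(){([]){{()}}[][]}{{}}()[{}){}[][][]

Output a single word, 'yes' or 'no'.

Answer: no

Derivation:
pos 0: push '('; stack = (
pos 1: ')' matches '('; pop; stack = (empty)
pos 2: push '{'; stack = {
pos 3: '}' matches '{'; pop; stack = (empty)
pos 4: push '{'; stack = {
pos 5: '}' matches '{'; pop; stack = (empty)
pos 6: push '('; stack = (
pos 7: ')' matches '('; pop; stack = (empty)
pos 8: push '{'; stack = {
pos 9: push '('; stack = {(
pos 10: push '['; stack = {([
pos 11: ']' matches '['; pop; stack = {(
pos 12: ')' matches '('; pop; stack = {
pos 13: push '{'; stack = {{
pos 14: push '{'; stack = {{{
pos 15: push '('; stack = {{{(
pos 16: ')' matches '('; pop; stack = {{{
pos 17: '}' matches '{'; pop; stack = {{
pos 18: '}' matches '{'; pop; stack = {
pos 19: push '['; stack = {[
pos 20: ']' matches '['; pop; stack = {
pos 21: push '['; stack = {[
pos 22: ']' matches '['; pop; stack = {
pos 23: '}' matches '{'; pop; stack = (empty)
pos 24: push '{'; stack = {
pos 25: push '{'; stack = {{
pos 26: '}' matches '{'; pop; stack = {
pos 27: '}' matches '{'; pop; stack = (empty)
pos 28: push '('; stack = (
pos 29: ')' matches '('; pop; stack = (empty)
pos 30: push '['; stack = [
pos 31: push '{'; stack = [{
pos 32: '}' matches '{'; pop; stack = [
pos 33: saw closer ')' but top of stack is '[' (expected ']') → INVALID
Verdict: type mismatch at position 33: ')' closes '[' → no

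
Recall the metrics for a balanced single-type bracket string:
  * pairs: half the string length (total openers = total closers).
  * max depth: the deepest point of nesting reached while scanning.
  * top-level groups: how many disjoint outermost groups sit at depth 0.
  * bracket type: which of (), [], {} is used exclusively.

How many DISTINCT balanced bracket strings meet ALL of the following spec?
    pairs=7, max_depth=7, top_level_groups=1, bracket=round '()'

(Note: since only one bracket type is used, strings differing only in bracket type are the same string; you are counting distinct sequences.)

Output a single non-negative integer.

Answer: 1

Derivation:
Spec: pairs=7 depth=7 groups=1
Count(depth <= 7) = 132
Count(depth <= 6) = 131
Count(depth == 7) = 132 - 131 = 1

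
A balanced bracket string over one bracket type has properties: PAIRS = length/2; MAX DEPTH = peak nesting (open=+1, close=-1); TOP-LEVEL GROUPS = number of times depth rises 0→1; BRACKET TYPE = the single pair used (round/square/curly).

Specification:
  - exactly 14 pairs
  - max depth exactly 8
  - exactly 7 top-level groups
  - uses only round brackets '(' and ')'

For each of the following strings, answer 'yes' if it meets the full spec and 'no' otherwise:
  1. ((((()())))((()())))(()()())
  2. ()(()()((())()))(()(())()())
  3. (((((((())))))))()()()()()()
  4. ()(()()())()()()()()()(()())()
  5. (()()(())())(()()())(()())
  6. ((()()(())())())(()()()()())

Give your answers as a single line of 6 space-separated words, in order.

String 1 '((((()())))((()())))(()()())': depth seq [1 2 3 4 5 4 5 4 3 2 1 2 3 4 3 4 3 2 1 0 1 2 1 2 1 2 1 0]
  -> pairs=14 depth=5 groups=2 -> no
String 2 '()(()()((())()))(()(())()())': depth seq [1 0 1 2 1 2 1 2 3 4 3 2 3 2 1 0 1 2 1 2 3 2 1 2 1 2 1 0]
  -> pairs=14 depth=4 groups=3 -> no
String 3 '(((((((())))))))()()()()()()': depth seq [1 2 3 4 5 6 7 8 7 6 5 4 3 2 1 0 1 0 1 0 1 0 1 0 1 0 1 0]
  -> pairs=14 depth=8 groups=7 -> yes
String 4 '()(()()())()()()()()()(()())()': depth seq [1 0 1 2 1 2 1 2 1 0 1 0 1 0 1 0 1 0 1 0 1 0 1 2 1 2 1 0 1 0]
  -> pairs=15 depth=2 groups=10 -> no
String 5 '(()()(())())(()()())(()())': depth seq [1 2 1 2 1 2 3 2 1 2 1 0 1 2 1 2 1 2 1 0 1 2 1 2 1 0]
  -> pairs=13 depth=3 groups=3 -> no
String 6 '((()()(())())())(()()()()())': depth seq [1 2 3 2 3 2 3 4 3 2 3 2 1 2 1 0 1 2 1 2 1 2 1 2 1 2 1 0]
  -> pairs=14 depth=4 groups=2 -> no

Answer: no no yes no no no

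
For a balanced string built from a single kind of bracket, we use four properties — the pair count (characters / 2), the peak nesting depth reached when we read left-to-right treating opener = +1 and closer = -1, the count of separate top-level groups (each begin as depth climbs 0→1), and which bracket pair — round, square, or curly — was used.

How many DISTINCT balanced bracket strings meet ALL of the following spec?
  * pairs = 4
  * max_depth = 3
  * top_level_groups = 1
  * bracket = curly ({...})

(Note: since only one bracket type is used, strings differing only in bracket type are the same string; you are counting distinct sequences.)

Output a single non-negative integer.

Spec: pairs=4 depth=3 groups=1
Count(depth <= 3) = 4
Count(depth <= 2) = 1
Count(depth == 3) = 4 - 1 = 3

Answer: 3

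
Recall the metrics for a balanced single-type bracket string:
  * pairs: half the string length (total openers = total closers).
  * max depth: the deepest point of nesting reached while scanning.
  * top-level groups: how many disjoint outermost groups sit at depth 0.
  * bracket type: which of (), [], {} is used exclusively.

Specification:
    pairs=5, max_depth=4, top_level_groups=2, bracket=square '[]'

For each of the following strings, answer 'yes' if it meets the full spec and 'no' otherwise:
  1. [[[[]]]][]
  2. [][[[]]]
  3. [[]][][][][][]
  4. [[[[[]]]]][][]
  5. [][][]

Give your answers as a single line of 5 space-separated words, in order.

String 1 '[[[[]]]][]': depth seq [1 2 3 4 3 2 1 0 1 0]
  -> pairs=5 depth=4 groups=2 -> yes
String 2 '[][[[]]]': depth seq [1 0 1 2 3 2 1 0]
  -> pairs=4 depth=3 groups=2 -> no
String 3 '[[]][][][][][]': depth seq [1 2 1 0 1 0 1 0 1 0 1 0 1 0]
  -> pairs=7 depth=2 groups=6 -> no
String 4 '[[[[[]]]]][][]': depth seq [1 2 3 4 5 4 3 2 1 0 1 0 1 0]
  -> pairs=7 depth=5 groups=3 -> no
String 5 '[][][]': depth seq [1 0 1 0 1 0]
  -> pairs=3 depth=1 groups=3 -> no

Answer: yes no no no no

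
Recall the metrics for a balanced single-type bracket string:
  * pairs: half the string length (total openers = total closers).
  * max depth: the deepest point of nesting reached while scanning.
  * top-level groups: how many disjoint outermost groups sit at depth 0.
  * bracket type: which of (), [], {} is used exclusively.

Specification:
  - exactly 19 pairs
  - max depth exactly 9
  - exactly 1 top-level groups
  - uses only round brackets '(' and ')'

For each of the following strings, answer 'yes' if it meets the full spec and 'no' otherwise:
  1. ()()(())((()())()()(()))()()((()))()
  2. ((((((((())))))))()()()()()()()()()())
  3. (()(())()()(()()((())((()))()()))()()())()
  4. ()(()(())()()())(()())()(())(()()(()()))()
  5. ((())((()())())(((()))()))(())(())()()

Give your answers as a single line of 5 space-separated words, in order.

String 1 '()()(())((()())()()(()))()()((()))()': depth seq [1 0 1 0 1 2 1 0 1 2 3 2 3 2 1 2 1 2 1 2 3 2 1 0 1 0 1 0 1 2 3 2 1 0 1 0]
  -> pairs=18 depth=3 groups=8 -> no
String 2 '((((((((())))))))()()()()()()()()()())': depth seq [1 2 3 4 5 6 7 8 9 8 7 6 5 4 3 2 1 2 1 2 1 2 1 2 1 2 1 2 1 2 1 2 1 2 1 2 1 0]
  -> pairs=19 depth=9 groups=1 -> yes
String 3 '(()(())()()(()()((())((()))()()))()()())()': depth seq [1 2 1 2 3 2 1 2 1 2 1 2 3 2 3 2 3 4 5 4 3 4 5 6 5 4 3 4 3 4 3 2 1 2 1 2 1 2 1 0 1 0]
  -> pairs=21 depth=6 groups=2 -> no
String 4 '()(()(())()()())(()())()(())(()()(()()))()': depth seq [1 0 1 2 1 2 3 2 1 2 1 2 1 2 1 0 1 2 1 2 1 0 1 0 1 2 1 0 1 2 1 2 1 2 3 2 3 2 1 0 1 0]
  -> pairs=21 depth=3 groups=7 -> no
String 5 '((())((()())())(((()))()))(())(())()()': depth seq [1 2 3 2 1 2 3 4 3 4 3 2 3 2 1 2 3 4 5 4 3 2 3 2 1 0 1 2 1 0 1 2 1 0 1 0 1 0]
  -> pairs=19 depth=5 groups=5 -> no

Answer: no yes no no no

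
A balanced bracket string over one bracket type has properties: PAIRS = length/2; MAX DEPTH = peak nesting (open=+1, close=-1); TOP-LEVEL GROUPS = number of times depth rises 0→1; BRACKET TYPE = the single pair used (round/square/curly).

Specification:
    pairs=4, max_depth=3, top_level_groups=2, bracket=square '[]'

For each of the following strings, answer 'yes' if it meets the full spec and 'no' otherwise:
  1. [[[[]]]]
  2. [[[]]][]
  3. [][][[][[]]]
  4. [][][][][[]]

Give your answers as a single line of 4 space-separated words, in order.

String 1 '[[[[]]]]': depth seq [1 2 3 4 3 2 1 0]
  -> pairs=4 depth=4 groups=1 -> no
String 2 '[[[]]][]': depth seq [1 2 3 2 1 0 1 0]
  -> pairs=4 depth=3 groups=2 -> yes
String 3 '[][][[][[]]]': depth seq [1 0 1 0 1 2 1 2 3 2 1 0]
  -> pairs=6 depth=3 groups=3 -> no
String 4 '[][][][][[]]': depth seq [1 0 1 0 1 0 1 0 1 2 1 0]
  -> pairs=6 depth=2 groups=5 -> no

Answer: no yes no no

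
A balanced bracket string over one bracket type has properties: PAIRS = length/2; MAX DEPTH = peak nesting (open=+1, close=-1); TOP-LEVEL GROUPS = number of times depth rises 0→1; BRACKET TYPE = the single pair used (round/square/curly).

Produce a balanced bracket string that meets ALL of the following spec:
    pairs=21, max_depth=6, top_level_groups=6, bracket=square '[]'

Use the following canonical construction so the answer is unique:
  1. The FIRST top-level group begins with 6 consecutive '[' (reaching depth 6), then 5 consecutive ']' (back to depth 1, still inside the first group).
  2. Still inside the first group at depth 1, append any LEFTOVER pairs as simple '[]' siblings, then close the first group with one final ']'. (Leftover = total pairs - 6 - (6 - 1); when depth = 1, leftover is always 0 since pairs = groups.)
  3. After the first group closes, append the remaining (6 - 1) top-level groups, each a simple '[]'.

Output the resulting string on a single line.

Spec: pairs=21 depth=6 groups=6
Leftover pairs = 21 - 6 - (6-1) = 10
First group: deep chain of depth 6 + 10 sibling pairs
Remaining 5 groups: simple '[]' each

Answer: [[[[[[]]]]][][][][][][][][][][]][][][][][]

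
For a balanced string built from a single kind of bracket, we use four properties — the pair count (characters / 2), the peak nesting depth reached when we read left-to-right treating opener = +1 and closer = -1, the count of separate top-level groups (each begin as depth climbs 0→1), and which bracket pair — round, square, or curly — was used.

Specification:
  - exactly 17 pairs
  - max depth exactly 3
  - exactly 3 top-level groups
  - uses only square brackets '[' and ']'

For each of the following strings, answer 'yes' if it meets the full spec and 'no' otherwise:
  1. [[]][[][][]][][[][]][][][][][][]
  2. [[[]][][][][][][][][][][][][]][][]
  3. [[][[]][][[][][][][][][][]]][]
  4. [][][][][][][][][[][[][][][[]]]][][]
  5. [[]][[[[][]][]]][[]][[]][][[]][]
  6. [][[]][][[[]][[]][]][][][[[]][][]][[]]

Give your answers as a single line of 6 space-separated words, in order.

String 1 '[[]][[][][]][][[][]][][][][][][]': depth seq [1 2 1 0 1 2 1 2 1 2 1 0 1 0 1 2 1 2 1 0 1 0 1 0 1 0 1 0 1 0 1 0]
  -> pairs=16 depth=2 groups=10 -> no
String 2 '[[[]][][][][][][][][][][][][]][][]': depth seq [1 2 3 2 1 2 1 2 1 2 1 2 1 2 1 2 1 2 1 2 1 2 1 2 1 2 1 2 1 0 1 0 1 0]
  -> pairs=17 depth=3 groups=3 -> yes
String 3 '[[][[]][][[][][][][][][][]]][]': depth seq [1 2 1 2 3 2 1 2 1 2 3 2 3 2 3 2 3 2 3 2 3 2 3 2 3 2 1 0 1 0]
  -> pairs=15 depth=3 groups=2 -> no
String 4 '[][][][][][][][][[][[][][][[]]]][][]': depth seq [1 0 1 0 1 0 1 0 1 0 1 0 1 0 1 0 1 2 1 2 3 2 3 2 3 2 3 4 3 2 1 0 1 0 1 0]
  -> pairs=18 depth=4 groups=11 -> no
String 5 '[[]][[[[][]][]]][[]][[]][][[]][]': depth seq [1 2 1 0 1 2 3 4 3 4 3 2 3 2 1 0 1 2 1 0 1 2 1 0 1 0 1 2 1 0 1 0]
  -> pairs=16 depth=4 groups=7 -> no
String 6 '[][[]][][[[]][[]][]][][][[[]][][]][[]]': depth seq [1 0 1 2 1 0 1 0 1 2 3 2 1 2 3 2 1 2 1 0 1 0 1 0 1 2 3 2 1 2 1 2 1 0 1 2 1 0]
  -> pairs=19 depth=3 groups=8 -> no

Answer: no yes no no no no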